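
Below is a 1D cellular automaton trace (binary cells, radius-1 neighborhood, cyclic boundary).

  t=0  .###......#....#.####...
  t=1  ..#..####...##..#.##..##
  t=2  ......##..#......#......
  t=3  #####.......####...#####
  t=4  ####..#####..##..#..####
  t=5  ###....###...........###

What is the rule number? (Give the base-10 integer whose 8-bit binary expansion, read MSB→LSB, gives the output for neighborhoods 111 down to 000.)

161

  ###|#  b7=1 t=0,i=2
  ##.|.  b6=0 t=0,i=3
  #.#|#  b5=1 t=0,i=16
  #..|.  b4=0 t=0,i=4
  .##|.  b3=0 t=0,i=1
  .#.|.  b2=0 t=0,i=10
  ..#|.  b1=0 t=0,i=0
  ...|#  b0=1 t=0,i=5
  bits 10100001 = 161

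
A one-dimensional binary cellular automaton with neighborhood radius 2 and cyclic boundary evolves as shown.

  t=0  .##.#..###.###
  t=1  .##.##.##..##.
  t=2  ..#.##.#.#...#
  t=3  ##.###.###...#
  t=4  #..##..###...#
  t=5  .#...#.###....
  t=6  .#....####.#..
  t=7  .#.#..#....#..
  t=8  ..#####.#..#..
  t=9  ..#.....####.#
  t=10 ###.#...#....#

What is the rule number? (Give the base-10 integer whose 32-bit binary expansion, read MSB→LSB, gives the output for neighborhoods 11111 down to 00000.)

  [31] ##### => .  t=8,i=4
  [30] ####. => .  t=6,i=8
  [29] ###.# => .  t=0,i=9
  [28] ###.. => #  t=3,i=9
  [27] ##.## => .  t=0,i=0
  [26] ##.#. => .  t=0,i=3
  [25] ##..# => #  t=1,i=9
  [24] ##... => .  t=3,i=10
  [23] #.### => #  t=0,i=11
  [22] #.##. => #  t=0,i=1
  [21] #.#.# => #  t=2,i=7
  [20] #.#.. => #  t=0,i=4
  [19] #..## => .  t=0,i=6
  [18] #..#. => #  t=2,i=1
  [17] #...# => .  t=2,i=11
  [16] #.... => #  t=5,i=11
  [15] .#### => .  t=6,i=7
  [14] .###. => #  t=0,i=8
  [13] .##.# => #  t=0,i=2
  [12] .##.. => .  t=1,i=8
  [11] .#.## => #  t=2,i=3
  [10] .#.#. => #  t=2,i=8
  [9] .#..# => #  t=0,i=5
  [8] .#... => .  t=2,i=10
  [7] ..### => #  t=0,i=7
  [6] ..##. => .  t=1,i=1
  [5] ..#.# => .  t=2,i=2
  [4] ..#.. => #  t=2,i=13
  [3] ...## => .  t=3,i=12
  [2] ...#. => .  t=2,i=12
  [1] ....# => .  t=5,i=13
  [0] ..... => .  t=5,i=12
  bits 00010010111101010110111010010000 = 318074512

318074512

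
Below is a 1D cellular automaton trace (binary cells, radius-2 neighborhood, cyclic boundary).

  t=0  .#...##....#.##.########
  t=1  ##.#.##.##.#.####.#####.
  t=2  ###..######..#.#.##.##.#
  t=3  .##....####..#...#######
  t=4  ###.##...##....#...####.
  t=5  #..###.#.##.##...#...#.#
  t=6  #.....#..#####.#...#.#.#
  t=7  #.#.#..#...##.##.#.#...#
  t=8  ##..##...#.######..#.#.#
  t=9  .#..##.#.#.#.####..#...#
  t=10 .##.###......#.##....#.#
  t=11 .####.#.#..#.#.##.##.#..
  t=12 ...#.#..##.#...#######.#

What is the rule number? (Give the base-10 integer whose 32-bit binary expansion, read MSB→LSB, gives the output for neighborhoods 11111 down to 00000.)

  #####|#  b31=1 t=0,i=18
  ####.|#  b30=1 t=0,i=22
  ###.#|.  b29=0 t=0,i=23
  ###..|#  b28=1 t=2,i=2
  ##.##|#  b27=1 t=0,i=15
  ##.#.|#  b26=1 t=0,i=0
  ##..#|.  b25=0 t=2,i=3
  ##...|.  b24=0 t=0,i=7
  #.###|#  b23=1 t=0,i=16
  #.##.|#  b22=1 t=0,i=13
  #.#.#|.  b21=0 t=1,i=3
  #.#..|#  b20=1 t=0,i=1
  #..##|.  b19=0 t=2,i=4
  #..#.|.  b18=0 t=2,i=12
  #...#|#  b17=1 t=0,i=3
  #....|#  b16=1 t=0,i=8
  .####|.  b15=0 t=0,i=17
  .###.|.  b14=0 t=4,i=1
  .##.#|#  b13=1 t=0,i=14
  .##..|#  b12=1 t=0,i=6
  .#.##|.  b11=0 t=0,i=12
  .#.#.|.  b10=0 t=2,i=14
  .#..#|#  b9=1 t=6,i=7
  .#...|.  b8=0 t=0,i=2
  ..###|.  b7=0 t=2,i=5
  ..##.|#  b6=1 t=0,i=5
  ..#.#|#  b5=1 t=0,i=11
  ..#..|.  b4=0 t=3,i=13
  ...##|.  b3=0 t=0,i=4
  ...#.|.  b2=0 t=0,i=10
  ....#|#  b1=1 t=0,i=9
  .....|.  b0=0 t=6,i=3
  bits 11011100110100110011001001100010 = 3704828514

3704828514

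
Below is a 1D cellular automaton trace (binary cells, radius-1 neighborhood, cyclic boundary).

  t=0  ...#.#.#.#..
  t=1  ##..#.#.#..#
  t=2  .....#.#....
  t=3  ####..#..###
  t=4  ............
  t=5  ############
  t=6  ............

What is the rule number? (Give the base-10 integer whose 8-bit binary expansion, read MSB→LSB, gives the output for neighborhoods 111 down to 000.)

33

  ###|.  b7=0 t=1,i=0
  ##.|.  b6=0 t=1,i=1
  #.#|#  b5=1 t=0,i=4
  #..|.  b4=0 t=0,i=10
  .##|.  b3=0 t=1,i=11
  .#.|.  b2=0 t=0,i=3
  ..#|.  b1=0 t=0,i=2
  ...|#  b0=1 t=0,i=0
  bits 00100001 = 33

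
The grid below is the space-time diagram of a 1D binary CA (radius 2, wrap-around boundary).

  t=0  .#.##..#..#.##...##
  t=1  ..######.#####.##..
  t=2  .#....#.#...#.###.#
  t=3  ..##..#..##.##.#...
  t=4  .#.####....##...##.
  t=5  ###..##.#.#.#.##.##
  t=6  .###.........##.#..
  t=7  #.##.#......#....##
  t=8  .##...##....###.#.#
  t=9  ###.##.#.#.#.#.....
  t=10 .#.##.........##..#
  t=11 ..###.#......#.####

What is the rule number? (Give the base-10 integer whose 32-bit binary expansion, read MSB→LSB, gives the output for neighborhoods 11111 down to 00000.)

1514625336

  ##### -> .   bit 31 = 0  t=1,i=4
  ####. -> #   bit 30 = 1  t=1,i=6
  ###.# -> .   bit 29 = 0  t=1,i=7
  ###.. -> #   bit 28 = 1  t=4,i=6
  ##.## -> #   bit 27 = 1  t=1,i=8
  ##.#. -> .   bit 26 = 0  t=0,i=0
  ##..# -> #   bit 25 = 1  t=0,i=5
  ##... -> .   bit 24 = 0  t=0,i=14
  #.### -> .   bit 23 = 0  t=1,i=9
  #.##. -> #   bit 22 = 1  t=0,i=3
  #.#.# -> .   bit 21 = 0  t=0,i=1
  #.#.. -> .   bit 20 = 0  t=2,i=1
  #..## -> .   bit 19 = 0  t=3,i=8
  #..#. -> #   bit 18 = 1  t=0,i=6
  #...# -> #   bit 17 = 1  t=0,i=15
  #.... -> #   bit 16 = 1  t=1,i=18
  .#### -> .   bit 15 = 0  t=1,i=3
  .###. -> #   bit 14 = 1  t=2,i=15
  .##.# -> .   bit 13 = 0  t=0,i=18
  .##.. -> #   bit 12 = 1  t=0,i=4
  .#.## -> #   bit 11 = 1  t=0,i=2
  .#.#. -> .   bit 10 = 0  t=2,i=0
  .#..# -> .   bit 9 = 0  t=0,i=8
  .#... -> #   bit 8 = 1  t=2,i=2
  ..### -> .   bit 7 = 0  t=1,i=2
  ..##. -> .   bit 6 = 0  t=0,i=17
  ..#.# -> #   bit 5 = 1  t=0,i=10
  ..#.. -> #   bit 4 = 1  t=0,i=7
  ...## -> #   bit 3 = 1  t=0,i=16
  ...#. -> .   bit 2 = 0  t=2,i=5
  ....# -> .   bit 1 = 0  t=1,i=0
  ..... -> .   bit 0 = 0  t=3,i=18
  bits 01011010010001110101100100111000 = 1514625336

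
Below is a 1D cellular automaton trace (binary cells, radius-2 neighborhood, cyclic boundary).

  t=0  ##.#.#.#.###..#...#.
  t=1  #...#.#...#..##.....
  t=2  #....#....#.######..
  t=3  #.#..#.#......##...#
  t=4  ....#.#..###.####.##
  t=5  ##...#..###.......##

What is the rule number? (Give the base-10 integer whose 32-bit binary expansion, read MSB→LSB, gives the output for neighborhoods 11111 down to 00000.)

  ##### -> #   bit 31 = 1  t=2,i=14
  ####. -> .   bit 30 = 0  t=2,i=16
  ###.# -> .   bit 29 = 0  t=4,i=11
  ###.. -> .   bit 28 = 0  t=0,i=11
  ##.## -> .   bit 27 = 0  t=4,i=12
  ##.#. -> .   bit 26 = 0  t=0,i=2
  ##..# -> .   bit 25 = 0  t=0,i=12
  ##... -> #   bit 24 = 1  t=1,i=15
  #.### -> .   bit 23 = 0  t=0,i=9
  #.##. -> #   bit 22 = 1  t=0,i=0
  #.#.# -> .   bit 21 = 0  t=0,i=3
  #.#.. -> .   bit 20 = 0  t=1,i=6
  #..## -> #   bit 19 = 1  t=1,i=12
  #..#. -> #   bit 18 = 1  t=0,i=13
  #...# -> .   bit 17 = 0  t=0,i=16
  #.... -> #   bit 16 = 1  t=1,i=16
  .#### -> .   bit 15 = 0  t=2,i=13
  .###. -> #   bit 14 = 1  t=0,i=10
  .##.# -> .   bit 13 = 0  t=0,i=1
  .##.. -> #   bit 12 = 1  t=1,i=14
  .#.## -> .   bit 11 = 0  t=0,i=8
  .#.#. -> #   bit 10 = 1  t=0,i=4
  .#..# -> .   bit 9 = 0  t=1,i=11
  .#... -> .   bit 8 = 0  t=0,i=15
  ..### -> #   bit 7 = 1  t=4,i=9
  ..##. -> #   bit 6 = 1  t=1,i=13
  ..#.# -> .   bit 5 = 0  t=0,i=18
  ..#.. -> #   bit 4 = 1  t=0,i=14
  ...## -> #   bit 3 = 1  t=3,i=13
  ...#. -> .   bit 2 = 0  t=0,i=17
  ....# -> .   bit 1 = 0  t=1,i=18
  ..... -> #   bit 0 = 1  t=1,i=17
  bits 10000001010011010101010011011001 = 2169328857

2169328857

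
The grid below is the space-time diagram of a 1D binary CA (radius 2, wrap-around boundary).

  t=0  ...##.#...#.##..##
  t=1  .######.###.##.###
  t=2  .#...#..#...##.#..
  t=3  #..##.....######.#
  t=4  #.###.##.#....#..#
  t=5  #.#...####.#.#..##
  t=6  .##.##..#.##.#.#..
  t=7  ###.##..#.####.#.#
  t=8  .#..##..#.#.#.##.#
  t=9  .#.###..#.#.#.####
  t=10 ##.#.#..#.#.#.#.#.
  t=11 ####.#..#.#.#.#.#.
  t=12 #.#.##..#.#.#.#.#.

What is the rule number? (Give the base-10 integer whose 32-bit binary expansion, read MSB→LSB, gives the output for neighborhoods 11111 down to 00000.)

1425748077

  [31] ##### => .  t=1,i=3
  [30] ####. => #  t=1,i=5
  [29] ###.# => .  t=1,i=6
  [28] ###.. => #  t=9,i=5
  [27] ##.## => .  t=1,i=0
  [26] ##.#. => #  t=0,i=5
  [25] ##..# => .  t=0,i=14
  [24] ##... => .  t=0,i=0
  [23] #.### => #  t=1,i=1
  [22] #.##. => #  t=0,i=12
  [21] #.#.# => #  t=5,i=11
  [20] #.#.. => #  t=0,i=6
  [19] #..## => #  t=0,i=15
  [18] #..#. => .  t=2,i=7
  [17] #...# => #  t=0,i=1
  [16] #.... => #  t=3,i=6
  [15] .#### => .  t=1,i=2
  [14] .###. => .  t=1,i=9
  [13] .##.# => #  t=0,i=4
  [12] .##.. => #  t=0,i=13
  [11] .#.## => .  t=0,i=11
  [10] .#.#. => .  t=5,i=12
  [9] .#..# => .  t=2,i=6
  [8] .#... => .  t=0,i=7
  [7] ..### => .  t=3,i=10
  [6] ..##. => #  t=0,i=3
  [5] ..#.# => #  t=0,i=10
  [4] ..#.. => .  t=2,i=1
  [3] ...## => #  t=0,i=2
  [2] ...#. => #  t=0,i=9
  [1] ....# => .  t=3,i=8
  [0] ..... => #  t=3,i=7
  bits 01010100111110110011000001101101 = 1425748077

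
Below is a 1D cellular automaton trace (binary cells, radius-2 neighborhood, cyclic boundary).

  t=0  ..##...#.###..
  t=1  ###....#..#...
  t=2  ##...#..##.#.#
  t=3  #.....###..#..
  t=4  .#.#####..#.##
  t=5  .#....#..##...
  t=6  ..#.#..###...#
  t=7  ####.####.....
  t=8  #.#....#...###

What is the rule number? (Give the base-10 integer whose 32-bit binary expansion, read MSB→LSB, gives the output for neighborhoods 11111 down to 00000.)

1076643819

  ##### -> .   bit 31 = 0  t=4,i=5
  ####. -> #   bit 30 = 1  t=4,i=6
  ###.# -> .   bit 29 = 0  t=7,i=3
  ###.. -> .   bit 28 = 0  t=0,i=11
  ##.## -> .   bit 27 = 0  t=7,i=4
  ##.#. -> .   bit 26 = 0  t=2,i=10
  ##..# -> .   bit 25 = 0  t=3,i=9
  ##... -> .   bit 24 = 0  t=0,i=4
  #.### -> .   bit 23 = 0  t=0,i=9
  #.##. -> .   bit 22 = 0  t=4,i=12
  #.#.# -> #   bit 21 = 1  t=2,i=11
  #.#.. -> .   bit 20 = 0  t=6,i=4
  #..## -> #   bit 19 = 1  t=2,i=7
  #..#. -> #   bit 18 = 1  t=1,i=9
  #...# -> .   bit 17 = 0  t=0,i=5
  #.... -> .   bit 16 = 0  t=0,i=13
  .#### -> .   bit 15 = 0  t=4,i=4
  .###. -> #   bit 14 = 1  t=0,i=10
  .##.# -> .   bit 13 = 0  t=2,i=9
  .##.. -> .   bit 12 = 0  t=0,i=3
  .#.## -> .   bit 11 = 0  t=0,i=8
  .#.#. -> #   bit 10 = 1  t=6,i=3
  .#..# -> #   bit 9 = 1  t=1,i=8
  .#... -> #   bit 8 = 1  t=1,i=11
  ..### -> #   bit 7 = 1  t=1,i=0
  ..##. -> #   bit 6 = 1  t=0,i=2
  ..#.# -> #   bit 5 = 1  t=0,i=7
  ..#.. -> .   bit 4 = 0  t=1,i=7
  ...## -> #   bit 3 = 1  t=0,i=1
  ...#. -> .   bit 2 = 0  t=0,i=6
  ....# -> #   bit 1 = 1  t=0,i=0
  ..... -> #   bit 0 = 1  t=3,i=3
  bits 01000000001011000100011111101011 = 1076643819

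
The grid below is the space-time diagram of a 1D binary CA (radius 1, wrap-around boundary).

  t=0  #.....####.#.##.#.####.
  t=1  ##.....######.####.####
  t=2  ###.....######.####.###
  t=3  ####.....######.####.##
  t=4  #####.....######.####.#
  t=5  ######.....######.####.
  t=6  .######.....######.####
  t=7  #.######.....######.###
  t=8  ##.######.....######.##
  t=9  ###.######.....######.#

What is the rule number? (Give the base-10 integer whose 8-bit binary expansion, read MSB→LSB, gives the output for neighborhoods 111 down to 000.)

244

  ### -> #   bit 7 = 1  t=0,i=7
  ##. -> #   bit 6 = 1  t=0,i=9
  #.# -> #   bit 5 = 1  t=0,i=10
  #.. -> #   bit 4 = 1  t=0,i=1
  .## -> .   bit 3 = 0  t=0,i=6
  .#. -> #   bit 2 = 1  t=0,i=0
  ..# -> .   bit 1 = 0  t=0,i=5
  ... -> .   bit 0 = 0  t=0,i=2
  bits 11110100 = 244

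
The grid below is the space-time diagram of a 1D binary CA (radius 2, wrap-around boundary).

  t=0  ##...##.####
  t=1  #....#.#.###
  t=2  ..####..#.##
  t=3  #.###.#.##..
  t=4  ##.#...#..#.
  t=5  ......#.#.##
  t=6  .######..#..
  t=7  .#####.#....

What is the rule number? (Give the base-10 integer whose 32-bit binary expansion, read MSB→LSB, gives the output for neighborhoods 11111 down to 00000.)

3389115111

  nb #####: next=#  (t=0,i=10, bit31=1)
  nb ####.: next=#  (t=0,i=0, bit30=1)
  nb ###.#: next=.  (t=3,i=4, bit29=0)
  nb ###..: next=.  (t=0,i=1, bit28=0)
  nb ##.##: next=#  (t=0,i=7, bit27=1)
  nb ##.#.: next=.  (t=3,i=5, bit26=0)
  nb ##..#: next=#  (t=2,i=0, bit25=1)
  nb ##...: next=.  (t=0,i=2, bit24=0)
  nb #.###: next=.  (t=0,i=8, bit23=0)
  nb #.##.: next=.  (t=2,i=10, bit22=0)
  nb #.#.#: next=.  (t=1,i=7, bit21=0)
  nb #.#..: next=.  (t=4,i=3, bit20=0)
  nb #..##: next=.  (t=2,i=1, bit19=0)
  nb #..#.: next=.  (t=2,i=7, bit18=0)
  nb #...#: next=.  (t=0,i=3, bit17=0)
  nb #....: next=#  (t=1,i=2, bit16=1)
  nb .####: next=#  (t=0,i=9, bit15=1)
  nb .###.: next=#  (t=3,i=3, bit14=1)
  nb .##.#: next=.  (t=0,i=6, bit13=0)
  nb .##..: next=.  (t=2,i=11, bit12=0)
  nb .#.##: next=#  (t=1,i=8, bit11=1)
  nb .#.#.: next=.  (t=1,i=6, bit10=0)
  nb .#..#: next=#  (t=4,i=8, bit9=1)
  nb .#...: next=.  (t=4,i=4, bit8=0)
  nb ..###: next=#  (t=2,i=2, bit7=1)
  nb ..##.: next=#  (t=0,i=5, bit6=1)
  nb ..#.#: next=#  (t=1,i=5, bit5=1)
  nb ..#..: next=.  (t=4,i=7, bit4=0)
  nb ...##: next=.  (t=0,i=4, bit3=0)
  nb ...#.: next=#  (t=1,i=4, bit2=1)
  nb ....#: next=#  (t=1,i=3, bit1=1)
  nb .....: next=#  (t=5,i=2, bit0=1)
  bits 11001010000000011100101011100111 = 3389115111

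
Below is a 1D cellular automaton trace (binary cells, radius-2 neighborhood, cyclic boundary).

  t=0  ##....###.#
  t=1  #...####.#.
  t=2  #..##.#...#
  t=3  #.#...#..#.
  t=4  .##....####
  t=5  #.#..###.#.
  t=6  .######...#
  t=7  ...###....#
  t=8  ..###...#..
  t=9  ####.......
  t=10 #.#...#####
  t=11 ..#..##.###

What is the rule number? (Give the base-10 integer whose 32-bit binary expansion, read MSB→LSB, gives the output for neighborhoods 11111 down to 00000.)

  #####|#  b31=1 t=6,i=3
  ####.|#  b30=1 t=1,i=6
  ###.#|.  b29=0 t=0,i=8
  ###..|.  b28=0 t=0,i=1
  ##.##|#  b27=1 t=0,i=9
  ##.#.|.  b26=0 t=1,i=8
  ##..#|.  b25=0 t=2,i=1
  ##...|.  b24=0 t=0,i=2
  #.###|.  b23=0 t=0,i=10
  #.##.|.  b22=0 t=4,i=1
  #.#.#|.  b21=0 t=1,i=9
  #.#..|#  b20=1 t=1,i=0
  #..##|#  b19=1 t=2,i=2
  #..#.|#  b18=1 t=3,i=8
  #...#|.  b17=0 t=1,i=2
  #....|.  b16=0 t=0,i=3
  .####|.  b15=0 t=1,i=5
  .###.|#  b14=1 t=0,i=0
  .##.#|.  b13=0 t=2,i=4
  .##..|#  b12=1 t=2,i=0
  .#.##|.  b11=0 t=6,i=0
  .#.#.|#  b10=1 t=1,i=10
  .#..#|#  b9=1 t=3,i=7
  .#...|.  b8=0 t=1,i=1
  ..###|#  b7=1 t=0,i=6
  ..##.|.  b6=0 t=2,i=3
  ..#.#|#  b5=1 t=3,i=9
  ..#..|.  b4=0 t=3,i=6
  ...##|#  b3=1 t=0,i=5
  ...#.|.  b2=0 t=3,i=5
  ....#|#  b1=1 t=0,i=4
  .....|#  b0=1 t=9,i=6
  bits 11001000000111000101011010101011 = 3357300395

3357300395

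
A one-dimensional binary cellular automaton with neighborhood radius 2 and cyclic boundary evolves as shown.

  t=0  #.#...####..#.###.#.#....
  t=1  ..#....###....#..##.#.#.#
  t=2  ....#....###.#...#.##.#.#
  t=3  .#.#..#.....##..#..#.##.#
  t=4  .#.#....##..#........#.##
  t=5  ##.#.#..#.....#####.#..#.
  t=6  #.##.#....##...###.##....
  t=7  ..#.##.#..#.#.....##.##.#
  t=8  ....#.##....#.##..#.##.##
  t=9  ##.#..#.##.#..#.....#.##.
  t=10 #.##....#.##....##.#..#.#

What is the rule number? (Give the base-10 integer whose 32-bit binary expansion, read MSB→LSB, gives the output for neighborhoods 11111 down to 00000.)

  [31] ##### => #  t=5,i=16
  [30] ####. => #  t=0,i=8
  [29] ###.# => .  t=0,i=16
  [28] ###.. => #  t=0,i=9
  [27] ##.## => #  t=6,i=18
  [26] ##.#. => #  t=0,i=17
  [25] ##..# => .  t=0,i=10
  [24] ##... => #  t=1,i=10
  [23] #.### => #  t=0,i=14
  [22] #.##. => #  t=2,i=19
  [21] #.#.# => #  t=0,i=18
  [20] #.#.. => #  t=0,i=2
  [19] #..## => .  t=1,i=16
  [18] #..#. => .  t=0,i=11
  [17] #...# => .  t=0,i=4
  [16] #.... => #  t=0,i=22
  [15] .#### => #  t=0,i=7
  [14] .###. => .  t=0,i=15
  [13] .##.# => .  t=1,i=18
  [12] .##.. => .  t=3,i=13
  [11] .#.## => .  t=0,i=13
  [10] .#.#. => .  t=0,i=1
  [9] .#..# => .  t=1,i=0
  [8] .#... => .  t=0,i=3
  [7] ..### => .  t=0,i=6
  [6] ..##. => #  t=1,i=17
  [5] ..#.# => .  t=0,i=0
  [4] ..#.. => .  t=1,i=2
  [3] ...## => .  t=0,i=5
  [2] ...#. => #  t=0,i=24
  [1] ....# => .  t=0,i=23
  [0] ..... => #  t=3,i=9
  bits 11011101111100011000000001000101 = 3723591749

3723591749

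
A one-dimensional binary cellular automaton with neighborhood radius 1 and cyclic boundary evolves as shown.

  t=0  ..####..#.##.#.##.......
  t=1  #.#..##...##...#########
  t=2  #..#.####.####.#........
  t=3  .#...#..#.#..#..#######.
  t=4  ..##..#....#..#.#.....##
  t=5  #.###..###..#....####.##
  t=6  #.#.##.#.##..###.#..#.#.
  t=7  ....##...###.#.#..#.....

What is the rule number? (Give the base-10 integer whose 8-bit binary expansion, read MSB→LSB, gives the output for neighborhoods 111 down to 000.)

  nb ###: next=.  (t=0,i=3, bit7=0)
  nb ##.: next=#  (t=0,i=5, bit6=1)
  nb #.#: next=.  (t=0,i=9, bit5=0)
  nb #..: next=#  (t=0,i=6, bit4=1)
  nb .##: next=#  (t=0,i=2, bit3=1)
  nb .#.: next=.  (t=0,i=8, bit2=0)
  nb ..#: next=.  (t=0,i=1, bit1=0)
  nb ...: next=#  (t=0,i=0, bit0=1)
  bits 01011001 = 89

89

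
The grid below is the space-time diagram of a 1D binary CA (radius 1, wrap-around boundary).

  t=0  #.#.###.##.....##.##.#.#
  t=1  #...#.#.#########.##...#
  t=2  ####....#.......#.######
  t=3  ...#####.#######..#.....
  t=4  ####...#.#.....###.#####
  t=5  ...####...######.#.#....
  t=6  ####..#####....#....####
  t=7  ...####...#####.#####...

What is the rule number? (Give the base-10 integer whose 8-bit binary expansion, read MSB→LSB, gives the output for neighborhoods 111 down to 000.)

  ### -> .   bit 7 = 0  t=0,i=5
  ##. -> #   bit 6 = 1  t=0,i=0
  #.# -> .   bit 5 = 0  t=0,i=1
  #.. -> #   bit 4 = 1  t=0,i=10
  .## -> #   bit 3 = 1  t=0,i=4
  .#. -> .   bit 2 = 0  t=0,i=2
  ..# -> #   bit 1 = 1  t=0,i=14
  ... -> #   bit 0 = 1  t=0,i=11
  bits 01011011 = 91

91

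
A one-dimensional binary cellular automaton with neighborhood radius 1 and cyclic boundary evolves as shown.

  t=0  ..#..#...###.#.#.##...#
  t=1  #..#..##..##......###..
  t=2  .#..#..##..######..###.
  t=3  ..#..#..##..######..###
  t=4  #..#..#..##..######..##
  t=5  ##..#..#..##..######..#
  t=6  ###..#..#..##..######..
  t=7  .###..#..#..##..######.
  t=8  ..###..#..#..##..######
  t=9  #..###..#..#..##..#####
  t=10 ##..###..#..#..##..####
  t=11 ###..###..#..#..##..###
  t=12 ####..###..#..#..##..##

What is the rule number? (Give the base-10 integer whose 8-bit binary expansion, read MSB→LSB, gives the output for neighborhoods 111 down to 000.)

  ###|#  b7=1 t=0,i=10
  ##.|#  b6=1 t=0,i=11
  #.#|.  b5=0 t=0,i=12
  #..|#  b4=1 t=0,i=0
  .##|.  b3=0 t=0,i=9
  .#.|.  b2=0 t=0,i=2
  ..#|.  b1=0 t=0,i=1
  ...|#  b0=1 t=0,i=7
  bits 11010001 = 209

209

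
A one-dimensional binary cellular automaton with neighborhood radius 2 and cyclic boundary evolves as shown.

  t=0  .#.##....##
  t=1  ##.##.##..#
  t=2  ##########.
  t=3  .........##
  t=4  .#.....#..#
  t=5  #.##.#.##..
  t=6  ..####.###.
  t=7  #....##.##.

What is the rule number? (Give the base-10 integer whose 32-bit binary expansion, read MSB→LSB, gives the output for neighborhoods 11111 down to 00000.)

  nb #####: next=.  (t=2,i=2, bit31=0)
  nb ####.: next=.  (t=2,i=8, bit30=0)
  nb ###.#: next=#  (t=1,i=1, bit29=1)
  nb ###..: next=#  (t=6,i=9, bit28=1)
  nb ##.##: next=#  (t=1,i=2, bit27=1)
  nb ##.#.: next=#  (t=0,i=0, bit26=1)
  nb ##..#: next=#  (t=1,i=8, bit25=1)
  nb ##...: next=.  (t=0,i=5, bit24=0)
  nb #.###: next=.  (t=2,i=0, bit23=0)
  nb #.##.: next=#  (t=0,i=3, bit22=1)
  nb #.#.#: next=#  (t=0,i=1, bit21=1)
  nb #.#..: next=.  (t=4,i=1, bit20=0)
  nb #..##: next=#  (t=1,i=9, bit19=1)
  nb #..#.: next=.  (t=4,i=9, bit18=0)
  nb #...#: next=#  (t=6,i=0, bit17=1)
  nb #....: next=#  (t=0,i=6, bit16=1)
  nb .####: next=.  (t=2,i=1, bit15=0)
  nb .###.: next=#  (t=1,i=0, bit14=1)
  nb .##.#: next=#  (t=0,i=10, bit13=1)
  nb .##..: next=#  (t=0,i=4, bit12=1)
  nb .#.##: next=.  (t=0,i=2, bit11=0)
  nb .#.#.: next=#  (t=4,i=0, bit10=1)
  nb .#..#: next=#  (t=4,i=8, bit9=1)
  nb .#...: next=#  (t=4,i=2, bit8=1)
  nb ..###: next=.  (t=1,i=10, bit7=0)
  nb ..##.: next=.  (t=0,i=9, bit6=0)
  nb ..#.#: next=.  (t=4,i=10, bit5=0)
  nb ..#..: next=#  (t=4,i=7, bit4=1)
  nb ...##: next=.  (t=0,i=8, bit3=0)
  nb ...#.: next=.  (t=4,i=6, bit2=0)
  nb ....#: next=#  (t=0,i=7, bit1=1)
  nb .....: next=.  (t=3,i=2, bit0=0)
  bits 00111110011010110111011100010010 = 1047230226

1047230226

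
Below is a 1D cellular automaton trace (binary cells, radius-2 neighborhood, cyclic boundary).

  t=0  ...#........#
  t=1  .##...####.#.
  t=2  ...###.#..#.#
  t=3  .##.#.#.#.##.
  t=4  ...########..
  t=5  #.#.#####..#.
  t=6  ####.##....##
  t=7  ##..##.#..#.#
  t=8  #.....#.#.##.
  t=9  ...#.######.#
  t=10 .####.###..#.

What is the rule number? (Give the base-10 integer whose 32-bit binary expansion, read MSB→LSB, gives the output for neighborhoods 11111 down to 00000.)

2372062765

  #####|#  b31=1 t=4,i=5
  ####.|.  b30=0 t=1,i=8
  ###.#|.  b29=0 t=1,i=9
  ###..|.  b28=0 t=4,i=10
  ##.##|#  b27=1 t=6,i=4
  ##.#.|#  b26=1 t=1,i=10
  ##..#|.  b25=0 t=3,i=12
  ##...|#  b24=1 t=1,i=3
  #.###|.  b23=0 t=5,i=4
  #.##.|#  b22=1 t=3,i=10
  #.#.#|#  b21=1 t=3,i=4
  #.#..|.  b20=0 t=1,i=11
  #..##|.  b19=0 t=1,i=0
  #..#.|.  b18=0 t=2,i=9
  #...#|#  b17=1 t=0,i=1
  #....|.  b16=0 t=0,i=5
  .####|#  b15=1 t=1,i=7
  .###.|#  b14=1 t=2,i=4
  .##.#|.  b13=0 t=3,i=2
  .##..|.  b12=0 t=1,i=2
  .#.##|#  b11=1 t=3,i=9
  .#.#.|#  b10=1 t=2,i=11
  .#..#|#  b9=1 t=1,i=12
  .#...|.  b8=0 t=0,i=0
  ..###|.  b7=0 t=1,i=6
  ..##.|.  b6=0 t=1,i=1
  ..#.#|#  b5=1 t=2,i=10
  ..#..|.  b4=0 t=0,i=3
  ...##|#  b3=1 t=1,i=5
  ...#.|#  b2=1 t=0,i=2
  ....#|.  b1=0 t=0,i=10
  .....|#  b0=1 t=0,i=6
  bits 10001101011000101100111000101101 = 2372062765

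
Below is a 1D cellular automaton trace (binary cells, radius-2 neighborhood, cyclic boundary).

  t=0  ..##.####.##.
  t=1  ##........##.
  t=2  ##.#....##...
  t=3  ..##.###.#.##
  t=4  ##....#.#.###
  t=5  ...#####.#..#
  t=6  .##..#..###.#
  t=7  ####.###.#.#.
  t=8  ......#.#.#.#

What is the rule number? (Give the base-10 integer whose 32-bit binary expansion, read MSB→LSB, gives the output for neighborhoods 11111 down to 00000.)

  ##### -> #   bit 31 = 1  t=4,i=12
  ####. -> .   bit 30 = 0  t=0,i=7
  ###.# -> .   bit 29 = 0  t=0,i=8
  ###.. -> .   bit 28 = 0  t=4,i=1
  ##.## -> .   bit 27 = 0  t=0,i=4
  ##.#. -> #   bit 26 = 1  t=2,i=2
  ##..# -> #   bit 25 = 1  t=3,i=0
  ##... -> .   bit 24 = 0  t=0,i=12
  #.### -> .   bit 23 = 0  t=0,i=5
  #.##. -> #   bit 22 = 1  t=0,i=10
  #.#.# -> .   bit 21 = 0  t=3,i=9
  #.#.. -> #   bit 20 = 1  t=2,i=3
  #..## -> #   bit 19 = 1  t=3,i=1
  #..#. -> .   bit 18 = 0  t=5,i=11
  #...# -> #   bit 17 = 1  t=0,i=0
  #.... -> #   bit 16 = 1  t=1,i=3
  .#### -> .   bit 15 = 0  t=0,i=6
  .###. -> #   bit 14 = 1  t=3,i=6
  .##.# -> .   bit 13 = 0  t=0,i=3
  .##.. -> #   bit 12 = 1  t=0,i=11
  .#.## -> #   bit 11 = 1  t=3,i=10
  .#.#. -> #   bit 10 = 1  t=4,i=7
  .#..# -> #   bit 9 = 1  t=5,i=10
  .#... -> .   bit 8 = 0  t=2,i=4
  ..### -> .   bit 7 = 0  t=5,i=3
  ..##. -> .   bit 6 = 0  t=0,i=2
  ..#.# -> #   bit 5 = 1  t=4,i=6
  ..#.. -> #   bit 4 = 1  t=5,i=12
  ...## -> #   bit 3 = 1  t=0,i=1
  ...#. -> #   bit 2 = 1  t=4,i=5
  ....# -> #   bit 1 = 1  t=1,i=8
  ..... -> .   bit 0 = 0  t=1,i=4
  bits 10000110010110110101111000111110 = 2254134846

2254134846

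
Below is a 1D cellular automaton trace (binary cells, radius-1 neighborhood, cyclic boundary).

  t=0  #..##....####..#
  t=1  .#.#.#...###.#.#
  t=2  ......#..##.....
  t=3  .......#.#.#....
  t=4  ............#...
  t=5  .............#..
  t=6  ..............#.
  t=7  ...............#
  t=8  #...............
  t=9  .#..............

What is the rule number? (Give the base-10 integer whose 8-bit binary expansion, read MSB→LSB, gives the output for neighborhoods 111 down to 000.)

  [7] ### => #  t=0,i=10
  [6] ##. => .  t=0,i=0
  [5] #.# => .  t=1,i=0
  [4] #.. => #  t=0,i=1
  [3] .## => #  t=0,i=3
  [2] .#. => .  t=1,i=1
  [1] ..# => .  t=0,i=2
  [0] ... => .  t=0,i=6
  bits 10011000 = 152

152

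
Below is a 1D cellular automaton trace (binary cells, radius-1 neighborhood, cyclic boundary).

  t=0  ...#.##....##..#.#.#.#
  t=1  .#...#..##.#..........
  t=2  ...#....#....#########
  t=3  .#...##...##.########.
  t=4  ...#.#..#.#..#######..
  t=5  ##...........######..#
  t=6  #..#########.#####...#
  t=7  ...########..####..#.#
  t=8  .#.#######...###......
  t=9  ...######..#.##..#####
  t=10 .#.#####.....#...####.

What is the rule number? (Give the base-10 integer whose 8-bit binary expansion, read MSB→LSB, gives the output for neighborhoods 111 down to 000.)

137

  ###|#  b7=1 t=2,i=14
  ##.|.  b6=0 t=0,i=6
  #.#|.  b5=0 t=0,i=4
  #..|.  b4=0 t=0,i=0
  .##|#  b3=1 t=0,i=5
  .#.|.  b2=0 t=0,i=3
  ..#|.  b1=0 t=0,i=2
  ...|#  b0=1 t=0,i=1
  bits 10001001 = 137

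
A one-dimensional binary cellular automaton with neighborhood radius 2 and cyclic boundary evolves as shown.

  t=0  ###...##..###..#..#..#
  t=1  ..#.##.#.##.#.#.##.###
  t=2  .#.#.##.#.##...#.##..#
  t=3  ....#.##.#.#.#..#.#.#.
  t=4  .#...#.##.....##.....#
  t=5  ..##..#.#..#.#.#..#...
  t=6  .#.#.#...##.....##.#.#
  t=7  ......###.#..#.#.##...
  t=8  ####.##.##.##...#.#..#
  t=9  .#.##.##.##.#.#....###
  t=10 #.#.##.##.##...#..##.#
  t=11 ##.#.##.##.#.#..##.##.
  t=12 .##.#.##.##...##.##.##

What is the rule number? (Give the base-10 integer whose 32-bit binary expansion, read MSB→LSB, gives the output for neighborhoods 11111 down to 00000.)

3155049353

  #####|#  b31=1 t=8,i=1
  ####.|.  b30=0 t=0,i=1
  ###.#|#  b29=1 t=7,i=8
  ###..|#  b28=1 t=0,i=2
  ##.##|#  b27=1 t=1,i=18
  ##.#.|#  b26=1 t=1,i=6
  ##..#|.  b25=0 t=0,i=8
  ##...|.  b24=0 t=0,i=3
  #.###|.  b23=0 t=1,i=19
  #.##.|.  b22=0 t=1,i=4
  #.#.#|.  b21=0 t=1,i=7
  #.#..|.  b20=0 t=3,i=13
  #..##|#  b19=1 t=0,i=9
  #..#.|#  b18=1 t=0,i=14
  #...#|#  b17=1 t=0,i=4
  #....|.  b16=0 t=3,i=0
  .####|.  b15=0 t=0,i=0
  .###.|.  b14=0 t=0,i=11
  .##.#|#  b13=1 t=1,i=5
  .##..|#  b12=1 t=0,i=7
  .#.##|#  b11=1 t=1,i=3
  .#.#.|.  b10=0 t=1,i=13
  .#..#|#  b9=1 t=0,i=16
  .#...|#  b8=1 t=3,i=21
  ..###|#  b7=1 t=0,i=10
  ..##.|.  b6=0 t=0,i=6
  ..#.#|.  b5=0 t=1,i=2
  ..#..|.  b4=0 t=0,i=15
  ...##|#  b3=1 t=0,i=5
  ...#.|.  b2=0 t=2,i=14
  ....#|.  b1=0 t=3,i=2
  .....|#  b0=1 t=3,i=1
  bits 10111100000011100011101110001001 = 3155049353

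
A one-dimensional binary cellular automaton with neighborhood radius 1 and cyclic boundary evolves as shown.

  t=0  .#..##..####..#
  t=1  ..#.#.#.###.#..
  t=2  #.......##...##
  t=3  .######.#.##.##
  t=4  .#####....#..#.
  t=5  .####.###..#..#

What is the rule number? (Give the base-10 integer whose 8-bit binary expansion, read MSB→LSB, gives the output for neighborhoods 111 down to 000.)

153

  nb ###: next=#  (t=0,i=9, bit7=1)
  nb ##.: next=.  (t=0,i=5, bit6=0)
  nb #.#: next=.  (t=0,i=0, bit5=0)
  nb #..: next=#  (t=0,i=2, bit4=1)
  nb .##: next=#  (t=0,i=4, bit3=1)
  nb .#.: next=.  (t=0,i=1, bit2=0)
  nb ..#: next=.  (t=0,i=3, bit1=0)
  nb ...: next=#  (t=1,i=0, bit0=1)
  bits 10011001 = 153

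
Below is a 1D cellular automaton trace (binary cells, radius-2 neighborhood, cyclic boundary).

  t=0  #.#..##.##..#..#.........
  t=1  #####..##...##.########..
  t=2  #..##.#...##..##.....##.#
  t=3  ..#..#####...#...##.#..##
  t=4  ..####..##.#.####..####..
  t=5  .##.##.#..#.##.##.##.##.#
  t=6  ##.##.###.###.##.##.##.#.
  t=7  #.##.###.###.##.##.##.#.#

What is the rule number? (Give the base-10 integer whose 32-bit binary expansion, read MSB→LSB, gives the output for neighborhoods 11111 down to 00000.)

1557876665

  nb #####: next=.  (t=1,i=2, bit31=0)
  nb ####.: next=#  (t=1,i=3, bit30=1)
  nb ###.#: next=.  (t=6,i=8, bit29=0)
  nb ###..: next=#  (t=1,i=4, bit28=1)
  nb ##.##: next=#  (t=0,i=7, bit27=1)
  nb ##.#.: next=#  (t=2,i=5, bit26=1)
  nb ##..#: next=.  (t=0,i=10, bit25=0)
  nb ##...: next=.  (t=1,i=9, bit24=0)
  nb #.###: next=#  (t=1,i=15, bit23=1)
  nb #.##.: next=#  (t=0,i=8, bit22=1)
  nb #.#.#: next=.  (t=4,i=11, bit21=0)
  nb #.#..: next=#  (t=0,i=2, bit20=1)
  nb #..##: next=#  (t=0,i=4, bit19=1)
  nb #..#.: next=.  (t=0,i=11, bit18=0)
  nb #...#: next=#  (t=1,i=10, bit17=1)
  nb #....: next=#  (t=0,i=17, bit16=1)
  nb .####: next=.  (t=1,i=1, bit15=0)
  nb .###.: next=#  (t=6,i=7, bit14=1)
  nb .##.#: next=.  (t=0,i=6, bit13=0)
  nb .##..: next=.  (t=0,i=9, bit12=0)
  nb .#.##: next=#  (t=4,i=12, bit11=1)
  nb .#.#.: next=#  (t=0,i=1, bit10=1)
  nb .#..#: next=#  (t=0,i=3, bit9=1)
  nb .#...: next=#  (t=0,i=16, bit8=1)
  nb ..###: next=#  (t=1,i=0, bit7=1)
  nb ..##.: next=.  (t=0,i=5, bit6=0)
  nb ..#.#: next=#  (t=0,i=0, bit5=1)
  nb ..#..: next=#  (t=0,i=12, bit4=1)
  nb ...##: next=#  (t=1,i=11, bit3=1)
  nb ...#.: next=.  (t=0,i=24, bit2=0)
  nb ....#: next=.  (t=0,i=23, bit1=0)
  nb .....: next=#  (t=0,i=18, bit0=1)
  bits 01011100110110110100111110111001 = 1557876665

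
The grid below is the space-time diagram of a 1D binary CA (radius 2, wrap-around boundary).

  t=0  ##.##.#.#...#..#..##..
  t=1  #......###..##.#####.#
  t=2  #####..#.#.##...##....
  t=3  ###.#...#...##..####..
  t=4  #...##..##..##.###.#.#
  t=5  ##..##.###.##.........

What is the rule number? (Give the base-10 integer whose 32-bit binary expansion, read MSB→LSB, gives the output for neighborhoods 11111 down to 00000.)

2434373585

  nb #####: next=#  (t=1,i=17, bit31=1)
  nb ####.: next=.  (t=1,i=18, bit30=0)
  nb ###.#: next=.  (t=1,i=19, bit29=0)
  nb ###..: next=#  (t=1,i=9, bit28=1)
  nb ##.##: next=.  (t=0,i=2, bit27=0)
  nb ##.#.: next=.  (t=0,i=5, bit26=0)
  nb ##..#: next=.  (t=0,i=20, bit25=0)
  nb ##...: next=#  (t=1,i=1, bit24=1)
  nb #.###: next=.  (t=1,i=15, bit23=0)
  nb #.##.: next=.  (t=0,i=3, bit22=0)
  nb #.#.#: next=.  (t=0,i=6, bit21=0)
  nb #.#..: next=#  (t=0,i=8, bit20=1)
  nb #..##: next=#  (t=0,i=17, bit19=1)
  nb #..#.: next=.  (t=0,i=14, bit18=0)
  nb #...#: next=.  (t=0,i=10, bit17=0)
  nb #....: next=#  (t=1,i=2, bit16=1)
  nb .####: next=#  (t=1,i=16, bit15=1)
  nb .###.: next=.  (t=1,i=8, bit14=0)
  nb .##.#: next=.  (t=0,i=1, bit13=0)
  nb .##..: next=#  (t=0,i=19, bit12=1)
  nb .#.##: next=.  (t=2,i=10, bit11=0)
  nb .#.#.: next=#  (t=0,i=7, bit10=1)
  nb .#..#: next=#  (t=0,i=13, bit9=1)
  nb .#...: next=#  (t=0,i=9, bit8=1)
  nb ..###: next=#  (t=1,i=7, bit7=1)
  nb ..##.: next=#  (t=0,i=0, bit6=1)
  nb ..#.#: next=.  (t=2,i=7, bit5=0)
  nb ..#..: next=#  (t=0,i=12, bit4=1)
  nb ...##: next=.  (t=1,i=6, bit3=0)
  nb ...#.: next=.  (t=0,i=11, bit2=0)
  nb ....#: next=.  (t=1,i=5, bit1=0)
  nb .....: next=#  (t=1,i=3, bit0=1)
  bits 10010001000110011001011111010001 = 2434373585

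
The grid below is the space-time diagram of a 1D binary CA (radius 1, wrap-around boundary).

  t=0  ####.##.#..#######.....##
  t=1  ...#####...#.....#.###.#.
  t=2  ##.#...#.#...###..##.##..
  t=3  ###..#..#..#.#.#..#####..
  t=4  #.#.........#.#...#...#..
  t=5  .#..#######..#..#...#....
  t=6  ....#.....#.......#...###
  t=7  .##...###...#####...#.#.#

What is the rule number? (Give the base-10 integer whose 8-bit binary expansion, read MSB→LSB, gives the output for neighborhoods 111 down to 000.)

  nb ###: next=.  (t=0,i=0, bit7=0)
  nb ##.: next=#  (t=0,i=3, bit6=1)
  nb #.#: next=#  (t=0,i=4, bit5=1)
  nb #..: next=.  (t=0,i=9, bit4=0)
  nb .##: next=#  (t=0,i=5, bit3=1)
  nb .#.: next=.  (t=0,i=8, bit2=0)
  nb ..#: next=.  (t=0,i=10, bit1=0)
  nb ...: next=#  (t=0,i=19, bit0=1)
  bits 01101001 = 105

105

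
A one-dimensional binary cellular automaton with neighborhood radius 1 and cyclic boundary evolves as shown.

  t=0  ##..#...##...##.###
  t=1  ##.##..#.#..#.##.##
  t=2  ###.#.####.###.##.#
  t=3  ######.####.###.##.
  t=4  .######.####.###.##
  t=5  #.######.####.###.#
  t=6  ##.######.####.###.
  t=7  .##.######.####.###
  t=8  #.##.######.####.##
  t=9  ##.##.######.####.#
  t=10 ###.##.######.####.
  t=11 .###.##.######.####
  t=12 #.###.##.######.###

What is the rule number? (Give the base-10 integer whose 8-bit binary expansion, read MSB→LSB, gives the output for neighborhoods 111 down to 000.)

230

  ### -> #   bit 7 = 1  t=0,i=0
  ##. -> #   bit 6 = 1  t=0,i=1
  #.# -> #   bit 5 = 1  t=0,i=15
  #.. -> .   bit 4 = 0  t=0,i=2
  .## -> .   bit 3 = 0  t=0,i=8
  .#. -> #   bit 2 = 1  t=0,i=4
  ..# -> #   bit 1 = 1  t=0,i=3
  ... -> .   bit 0 = 0  t=0,i=6
  bits 11100110 = 230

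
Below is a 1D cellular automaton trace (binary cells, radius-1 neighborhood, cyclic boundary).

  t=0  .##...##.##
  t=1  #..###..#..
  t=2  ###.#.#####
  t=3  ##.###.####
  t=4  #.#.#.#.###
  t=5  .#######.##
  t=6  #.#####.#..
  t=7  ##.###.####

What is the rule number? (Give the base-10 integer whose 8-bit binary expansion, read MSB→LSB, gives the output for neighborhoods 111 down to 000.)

  nb ###: next=#  (t=1,i=4, bit7=1)
  nb ##.: next=.  (t=0,i=2, bit6=0)
  nb #.#: next=#  (t=0,i=0, bit5=1)
  nb #..: next=#  (t=0,i=3, bit4=1)
  nb .##: next=.  (t=0,i=1, bit3=0)
  nb .#.: next=#  (t=1,i=0, bit2=1)
  nb ..#: next=#  (t=0,i=5, bit1=1)
  nb ...: next=#  (t=0,i=4, bit0=1)
  bits 10110111 = 183

183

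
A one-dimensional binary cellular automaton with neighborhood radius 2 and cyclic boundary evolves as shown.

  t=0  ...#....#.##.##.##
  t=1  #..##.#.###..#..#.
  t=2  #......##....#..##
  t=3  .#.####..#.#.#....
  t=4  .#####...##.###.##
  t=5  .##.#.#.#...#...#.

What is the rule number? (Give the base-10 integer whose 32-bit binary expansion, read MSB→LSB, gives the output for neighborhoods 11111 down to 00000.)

1104186683

  nb #####: next=.  (t=4,i=3, bit31=0)
  nb ####.: next=#  (t=3,i=5, bit30=1)
  nb ###.#: next=.  (t=4,i=14, bit29=0)
  nb ###..: next=.  (t=1,i=10, bit28=0)
  nb ##.##: next=.  (t=0,i=12, bit27=0)
  nb ##.#.: next=.  (t=1,i=5, bit26=0)
  nb ##..#: next=.  (t=1,i=11, bit25=0)
  nb ##...: next=#  (t=0,i=0, bit24=1)
  nb #.###: next=#  (t=1,i=8, bit23=1)
  nb #.##.: next=#  (t=0,i=10, bit22=1)
  nb #.#.#: next=.  (t=1,i=6, bit21=0)
  nb #.#..: next=#  (t=1,i=0, bit20=1)
  nb #..##: next=.  (t=1,i=2, bit19=0)
  nb #..#.: next=.  (t=1,i=12, bit18=0)
  nb #...#: next=.  (t=0,i=1, bit17=0)
  nb #....: next=.  (t=0,i=5, bit16=0)
  nb .####: next=#  (t=3,i=4, bit15=1)
  nb .###.: next=.  (t=1,i=9, bit14=0)
  nb .##.#: next=.  (t=0,i=11, bit13=0)
  nb .##..: next=.  (t=0,i=17, bit12=0)
  nb .#.##: next=#  (t=0,i=9, bit11=1)
  nb .#.#.: next=#  (t=1,i=17, bit10=1)
  nb .#..#: next=.  (t=1,i=1, bit9=0)
  nb .#...: next=#  (t=0,i=4, bit8=1)
  nb ..###: next=.  (t=2,i=16, bit7=0)
  nb ..##.: next=.  (t=1,i=3, bit6=0)
  nb ..#.#: next=#  (t=0,i=8, bit5=1)
  nb ..#..: next=#  (t=0,i=3, bit4=1)
  nb ...##: next=#  (t=2,i=6, bit3=1)
  nb ...#.: next=.  (t=0,i=2, bit2=0)
  nb ....#: next=#  (t=0,i=6, bit1=1)
  nb .....: next=#  (t=2,i=3, bit0=1)
  bits 01000001110100001000110100111011 = 1104186683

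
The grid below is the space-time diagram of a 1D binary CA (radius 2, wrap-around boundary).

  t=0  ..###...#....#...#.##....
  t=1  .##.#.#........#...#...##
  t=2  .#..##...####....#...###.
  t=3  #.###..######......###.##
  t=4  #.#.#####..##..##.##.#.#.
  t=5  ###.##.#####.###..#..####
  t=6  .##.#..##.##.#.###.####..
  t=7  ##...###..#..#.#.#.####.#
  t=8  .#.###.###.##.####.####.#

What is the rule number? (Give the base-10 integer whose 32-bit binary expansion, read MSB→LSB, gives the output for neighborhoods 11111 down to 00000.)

  #####|.  b31=0 t=3,i=9
  ####.|#  b30=1 t=2,i=11
  ###.#|#  b29=1 t=3,i=0
  ###..|#  b28=1 t=0,i=4
  ##.##|.  b27=0 t=1,i=0
  ##.#.|.  b26=0 t=1,i=3
  ##..#|#  b25=1 t=2,i=24
  ##...|.  b24=0 t=0,i=5
  #.###|#  b23=1 t=3,i=2
  #.##.|#  b22=1 t=0,i=19
  #.#.#|#  b21=1 t=1,i=4
  #.#..|.  b20=0 t=1,i=6
  #..##|#  b19=1 t=2,i=3
  #..#.|#  b18=1 t=2,i=0
  #...#|#  b17=1 t=0,i=6
  #....|.  b16=0 t=0,i=10
  .####|#  b15=1 t=2,i=10
  .###.|.  b14=0 t=0,i=3
  .##.#|.  b13=0 t=1,i=2
  .##..|.  b12=0 t=0,i=20
  .#.##|.  b11=0 t=0,i=18
  .#.#.|#  b10=1 t=1,i=5
  .#..#|#  b9=1 t=2,i=2
  .#...|.  b8=0 t=0,i=9
  ..###|#  b7=1 t=0,i=2
  ..##.|#  b6=1 t=1,i=23
  ..#.#|.  b5=0 t=0,i=17
  ..#..|.  b4=0 t=0,i=8
  ...##|#  b3=1 t=0,i=1
  ...#.|.  b2=0 t=0,i=7
  ....#|.  b1=0 t=0,i=0
  .....|#  b0=1 t=0,i=23
  bits 01110010111011101000011011001001 = 1928234697

1928234697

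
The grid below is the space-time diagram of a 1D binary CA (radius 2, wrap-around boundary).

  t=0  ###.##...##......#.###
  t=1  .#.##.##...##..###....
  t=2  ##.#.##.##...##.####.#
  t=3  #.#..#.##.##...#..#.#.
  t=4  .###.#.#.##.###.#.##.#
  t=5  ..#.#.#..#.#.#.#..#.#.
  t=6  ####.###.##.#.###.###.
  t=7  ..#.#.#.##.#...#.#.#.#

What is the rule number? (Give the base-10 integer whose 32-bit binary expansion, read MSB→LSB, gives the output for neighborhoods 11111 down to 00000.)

1599817254

  ##### -> .   bit 31 = 0  t=0,i=0
  ####. -> #   bit 30 = 1  t=0,i=1
  ###.# -> .   bit 29 = 0  t=0,i=2
  ###.. -> #   bit 28 = 1  t=1,i=17
  ##.## -> #   bit 27 = 1  t=0,i=3
  ##.#. -> #   bit 26 = 1  t=2,i=2
  ##..# -> #   bit 25 = 1  t=1,i=13
  ##... -> #   bit 24 = 1  t=0,i=6
  #.### -> .   bit 23 = 0  t=0,i=19
  #.##. -> #   bit 22 = 1  t=0,i=4
  #.#.# -> .   bit 21 = 0  t=2,i=3
  #.#.. -> #   bit 20 = 1  t=3,i=2
  #..## -> #   bit 19 = 1  t=1,i=14
  #..#. -> .   bit 18 = 0  t=3,i=4
  #...# -> #   bit 17 = 1  t=0,i=7
  #.... -> #   bit 16 = 1  t=0,i=12
  .#### -> .   bit 15 = 0  t=0,i=20
  .###. -> #   bit 14 = 1  t=1,i=16
  .##.# -> .   bit 13 = 0  t=1,i=4
  .##.. -> .   bit 12 = 0  t=0,i=5
  .#.## -> .   bit 11 = 0  t=0,i=18
  .#.#. -> #   bit 10 = 1  t=3,i=1
  .#..# -> #   bit 9 = 1  t=3,i=3
  .#... -> .   bit 8 = 0  t=5,i=21
  ..### -> .   bit 7 = 0  t=1,i=15
  ..##. -> .   bit 6 = 0  t=0,i=9
  ..#.# -> #   bit 5 = 1  t=0,i=17
  ..#.. -> .   bit 4 = 0  t=3,i=15
  ...## -> .   bit 3 = 0  t=0,i=8
  ...#. -> #   bit 2 = 1  t=0,i=16
  ....# -> #   bit 1 = 1  t=0,i=15
  ..... -> .   bit 0 = 0  t=0,i=13
  bits 01011111010110110100011000100110 = 1599817254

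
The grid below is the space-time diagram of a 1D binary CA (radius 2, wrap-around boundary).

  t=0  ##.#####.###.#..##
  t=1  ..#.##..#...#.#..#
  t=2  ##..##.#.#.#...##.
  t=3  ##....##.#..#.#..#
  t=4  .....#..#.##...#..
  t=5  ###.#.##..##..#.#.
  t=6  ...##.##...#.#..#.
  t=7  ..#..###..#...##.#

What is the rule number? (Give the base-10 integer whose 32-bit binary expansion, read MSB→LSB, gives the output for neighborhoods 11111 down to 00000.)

2355401485

  #####|#  b31=1 t=0,i=5
  ####.|.  b30=0 t=0,i=0
  ###.#|.  b29=0 t=0,i=1
  ###..|.  b28=0 t=3,i=1
  ##.##|#  b27=1 t=0,i=2
  ##.#.|#  b26=1 t=0,i=12
  ##..#|.  b25=0 t=1,i=6
  ##...|.  b24=0 t=3,i=2
  #.###|.  b23=0 t=0,i=3
  #.##.|#  b22=1 t=1,i=4
  #.#.#|#  b21=1 t=2,i=7
  #.#..|.  b20=0 t=0,i=13
  #..##|.  b19=0 t=0,i=15
  #..#.|#  b18=1 t=1,i=1
  #...#|.  b17=0 t=1,i=10
  #....|.  b16=0 t=3,i=3
  .####|#  b15=1 t=0,i=4
  .###.|.  b14=0 t=0,i=10
  .##.#|.  b13=0 t=2,i=5
  .##..|#  b12=1 t=1,i=5
  .#.##|.  b11=0 t=1,i=3
  .#.#.|.  b10=0 t=1,i=13
  .#..#|#  b9=1 t=0,i=14
  .#...|#  b8=1 t=1,i=9
  ..###|.  b7=0 t=0,i=16
  ..##.|.  b6=0 t=2,i=4
  ..#.#|.  b5=0 t=1,i=2
  ..#..|.  b4=0 t=1,i=8
  ...##|#  b3=1 t=2,i=14
  ...#.|#  b2=1 t=1,i=11
  ....#|.  b1=0 t=3,i=4
  .....|#  b0=1 t=4,i=0
  bits 10001100011001001001001100001101 = 2355401485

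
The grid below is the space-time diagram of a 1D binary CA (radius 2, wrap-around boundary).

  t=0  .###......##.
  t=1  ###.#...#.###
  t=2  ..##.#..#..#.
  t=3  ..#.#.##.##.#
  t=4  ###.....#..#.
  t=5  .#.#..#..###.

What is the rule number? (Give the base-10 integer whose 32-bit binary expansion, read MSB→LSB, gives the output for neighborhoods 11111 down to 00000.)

  #####|.  b31=0 t=1,i=0
  ####.|.  b30=0 t=1,i=1
  ###.#|#  b29=1 t=1,i=2
  ###..|.  b28=0 t=0,i=3
  ##.##|#  b27=1 t=3,i=8
  ##.#.|#  b26=1 t=1,i=3
  ##..#|#  b25=1 t=0,i=12
  ##...|#  b24=1 t=0,i=4
  #.###|.  b23=0 t=1,i=10
  #.##.|.  b22=0 t=3,i=6
  #.#.#|.  b21=0 t=3,i=4
  #.#..|.  b20=0 t=1,i=4
  #..##|#  b19=1 t=0,i=0
  #..#.|#  b18=1 t=2,i=7
  #...#|.  b17=0 t=1,i=6
  #....|.  b16=0 t=0,i=5
  .####|#  b15=1 t=1,i=11
  .###.|#  b14=1 t=0,i=2
  .##.#|.  b13=0 t=2,i=3
  .##..|#  b12=1 t=0,i=11
  .#.##|.  b11=0 t=1,i=9
  .#.#.|.  b10=0 t=3,i=3
  .#..#|#  b9=1 t=2,i=6
  .#...|#  b8=1 t=1,i=5
  ..###|#  b7=1 t=0,i=1
  ..##.|#  b6=1 t=0,i=10
  ..#.#|#  b5=1 t=1,i=8
  ..#..|.  b4=0 t=2,i=8
  ...##|.  b3=0 t=0,i=9
  ...#.|.  b2=0 t=1,i=7
  ....#|#  b1=1 t=0,i=8
  .....|.  b0=0 t=0,i=6
  bits 00101111000011001101001111100010 = 789369826

789369826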